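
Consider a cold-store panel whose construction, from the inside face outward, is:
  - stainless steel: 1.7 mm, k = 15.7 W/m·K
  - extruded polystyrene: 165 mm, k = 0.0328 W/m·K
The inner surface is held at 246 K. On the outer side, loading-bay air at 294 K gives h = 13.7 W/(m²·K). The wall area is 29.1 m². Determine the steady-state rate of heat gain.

Q ≈ 274 W

Treating each layer as a thermal resistance in series:
R_stainless steel = L/(kA) = 0.0017/(15.7×29.1) = 3.721×10^-6 K/W
R_extruded polystyrene = L/(kA) = 0.165/(0.0328×29.1) = 0.1729 K/W
R_outer film = 1/(h_o·A) = 1/(13.7×29.1) = 0.002508 K/W
R_total = 0.1754 K/W
Q = ΔT / R_total = 48 / 0.1754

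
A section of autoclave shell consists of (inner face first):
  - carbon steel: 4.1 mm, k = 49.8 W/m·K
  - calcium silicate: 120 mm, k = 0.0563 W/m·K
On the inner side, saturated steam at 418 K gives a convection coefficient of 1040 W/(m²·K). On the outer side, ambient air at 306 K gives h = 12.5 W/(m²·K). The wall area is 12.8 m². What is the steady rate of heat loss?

Treating each layer as a thermal resistance in series:
R_inner film = 1/(h_i·A) = 1/(1040×12.8) = 7.512×10^-5 K/W
R_carbon steel = L/(kA) = 0.0041/(49.8×12.8) = 6.432×10^-6 K/W
R_calcium silicate = L/(kA) = 0.12/(0.0563×12.8) = 0.1665 K/W
R_outer film = 1/(h_o·A) = 1/(12.5×12.8) = 0.00625 K/W
R_total = 0.1729 K/W
Q = ΔT / R_total = 112 / 0.1729

Q ≈ 648 W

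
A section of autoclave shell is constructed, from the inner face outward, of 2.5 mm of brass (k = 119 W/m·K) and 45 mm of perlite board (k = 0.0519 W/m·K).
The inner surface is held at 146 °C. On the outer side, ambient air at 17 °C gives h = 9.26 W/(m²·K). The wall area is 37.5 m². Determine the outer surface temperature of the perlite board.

T ≈ 31.3 °C

Using the resistance-network approach (series):
R_brass = L/(kA) = 0.0025/(119×37.5) = 5.602×10^-7 K/W
R_perlite board = L/(kA) = 0.045/(0.0519×37.5) = 0.02312 K/W
R_outer film = 1/(h_o·A) = 1/(9.26×37.5) = 0.00288 K/W
R_total = 0.026 K/W;  Q = ΔT/R_total = 129/0.026 = 4961 W
T_interface = T_inner − Q·ΣR(inner→interface) = 146 − 4960×0.02312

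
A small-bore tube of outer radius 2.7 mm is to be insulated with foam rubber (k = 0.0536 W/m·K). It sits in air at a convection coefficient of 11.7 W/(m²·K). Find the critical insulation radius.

r_cr ≈ 4.58 mm

For a cylinder r_cr = k/h = 0.0536/11.7
r_cr = 4.58 mm; since the bare radius (2.7 mm) is below r_cr, adding a thin layer of insulation will *increase* heat loss.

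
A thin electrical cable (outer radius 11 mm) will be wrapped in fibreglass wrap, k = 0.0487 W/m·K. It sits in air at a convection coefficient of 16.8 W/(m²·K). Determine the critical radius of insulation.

For a cylinder r_cr = k/h = 0.0487/16.8
r_cr = 2.9 mm; since the bare radius (11 mm) is above r_cr, any added insulation will reduce heat loss.

r_cr ≈ 2.9 mm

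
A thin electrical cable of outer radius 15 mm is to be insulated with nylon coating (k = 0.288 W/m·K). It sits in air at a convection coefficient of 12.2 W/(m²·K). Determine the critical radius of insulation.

r_cr ≈ 23.6 mm

For a cylinder r_cr = k/h = 0.288/12.2
r_cr = 23.6 mm; since the bare radius (15 mm) is below r_cr, adding a thin layer of insulation will *increase* heat loss.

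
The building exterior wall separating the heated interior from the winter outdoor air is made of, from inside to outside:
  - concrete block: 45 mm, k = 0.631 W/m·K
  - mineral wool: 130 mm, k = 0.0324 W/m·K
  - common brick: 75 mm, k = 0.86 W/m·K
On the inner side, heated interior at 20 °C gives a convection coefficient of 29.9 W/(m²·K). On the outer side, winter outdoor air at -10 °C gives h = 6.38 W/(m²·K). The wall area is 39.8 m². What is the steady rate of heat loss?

Q ≈ 274 W

Model the wall as resistances in series:
R_inner film = 1/(h_i·A) = 1/(29.9×39.8) = 8.403×10^-4 K/W
R_concrete block = L/(kA) = 0.045/(0.631×39.8) = 0.001792 K/W
R_mineral wool = L/(kA) = 0.13/(0.0324×39.8) = 0.1008 K/W
R_common brick = L/(kA) = 0.075/(0.86×39.8) = 0.002191 K/W
R_outer film = 1/(h_o·A) = 1/(6.38×39.8) = 0.003938 K/W
R_total = 0.1096 K/W
Q = ΔT / R_total = 30 / 0.1096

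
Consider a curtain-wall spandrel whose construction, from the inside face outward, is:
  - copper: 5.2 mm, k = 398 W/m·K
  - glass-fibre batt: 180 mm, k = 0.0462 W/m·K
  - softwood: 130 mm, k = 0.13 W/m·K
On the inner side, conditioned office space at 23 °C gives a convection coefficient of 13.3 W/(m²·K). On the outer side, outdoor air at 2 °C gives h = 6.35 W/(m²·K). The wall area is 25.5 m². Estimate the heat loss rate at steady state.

Model the wall as resistances in series:
R_inner film = 1/(h_i·A) = 1/(13.3×25.5) = 0.002949 K/W
R_copper = L/(kA) = 0.0052/(398×25.5) = 5.124×10^-7 K/W
R_glass-fibre batt = L/(kA) = 0.18/(0.0462×25.5) = 0.1528 K/W
R_softwood = L/(kA) = 0.13/(0.13×25.5) = 0.03922 K/W
R_outer film = 1/(h_o·A) = 1/(6.35×25.5) = 0.006176 K/W
R_total = 0.2011 K/W
Q = ΔT / R_total = 21 / 0.2011

Q ≈ 104 W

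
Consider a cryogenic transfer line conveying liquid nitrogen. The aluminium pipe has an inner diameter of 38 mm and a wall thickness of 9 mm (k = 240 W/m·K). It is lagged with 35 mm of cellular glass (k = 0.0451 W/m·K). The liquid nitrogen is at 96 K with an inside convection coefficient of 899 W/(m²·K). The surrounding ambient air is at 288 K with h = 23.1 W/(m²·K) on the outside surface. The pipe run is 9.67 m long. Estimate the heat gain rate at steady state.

Radial resistances (cylindrical: R_cond = ln(r_o/r_i)/(2πkL), R_conv = 1/(h·2πrL)):
R_inner film = 1/(h_i·2πr₁L) = 1/(899×2π×0.019×9.67) = 9.636×10^-4 K/W
R_aluminium pipe wall = ln(28/19)/(2π×240×9.67) = 2.659×10^-5 K/W
R_cellular glass = ln(63/28)/(2π×0.0451×9.67) = 0.2959 K/W
R_outer film = 1/(h_o·2πr_oL) = 1/(23.1×2π×0.063×9.67) = 0.01131 K/W
R_total = 0.3082 K/W
Q = ΔT/R_total = 192/0.3082

Q ≈ 623 W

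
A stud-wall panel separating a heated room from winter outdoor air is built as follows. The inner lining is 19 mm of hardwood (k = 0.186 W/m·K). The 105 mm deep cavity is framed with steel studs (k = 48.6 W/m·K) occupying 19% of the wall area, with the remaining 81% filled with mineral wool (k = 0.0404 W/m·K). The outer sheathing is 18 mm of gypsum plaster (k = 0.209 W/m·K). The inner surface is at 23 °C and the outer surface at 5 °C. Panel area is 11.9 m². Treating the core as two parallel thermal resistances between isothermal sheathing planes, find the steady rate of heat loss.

Q ≈ 1070 W

Sheathing layers in series; stud and cavity paths in parallel between them.
R_inner = 0.019/(0.186×11.9) = 0.008584 K/W
R_stud  = 0.105/(48.6×0.19×11.9) = 9.555×10^-4 K/W
R_cav   = 0.105/(0.0404×0.81×11.9) = 0.2696 K/W
1/R_core = 1/R_stud + 1/R_cav → R_core = 9.522×10^-4 K/W
R_outer = 0.018/(0.209×11.9) = 0.007237 K/W
R_total = 0.01677 K/W
Q = ΔT/R_total = 18/0.01677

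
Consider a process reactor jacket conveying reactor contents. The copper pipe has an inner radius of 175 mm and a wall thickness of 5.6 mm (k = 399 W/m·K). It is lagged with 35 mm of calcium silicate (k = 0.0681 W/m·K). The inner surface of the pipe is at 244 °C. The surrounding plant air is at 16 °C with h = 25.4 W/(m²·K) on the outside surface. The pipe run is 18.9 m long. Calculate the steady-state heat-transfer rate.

Q ≈ 9730 W

Per-layer cylindrical resistances, series-summed:
R_copper pipe wall = ln(180.6/175)/(2π×399×18.9) = 6.648×10^-7 K/W
R_calcium silicate = ln(215.6/180.6)/(2π×0.0681×18.9) = 0.0219 K/W
R_outer film = 1/(h_o·2πr_oL) = 1/(25.4×2π×0.2156×18.9) = 0.001538 K/W
R_total = 0.02344 K/W
Q = ΔT/R_total = 228/0.02344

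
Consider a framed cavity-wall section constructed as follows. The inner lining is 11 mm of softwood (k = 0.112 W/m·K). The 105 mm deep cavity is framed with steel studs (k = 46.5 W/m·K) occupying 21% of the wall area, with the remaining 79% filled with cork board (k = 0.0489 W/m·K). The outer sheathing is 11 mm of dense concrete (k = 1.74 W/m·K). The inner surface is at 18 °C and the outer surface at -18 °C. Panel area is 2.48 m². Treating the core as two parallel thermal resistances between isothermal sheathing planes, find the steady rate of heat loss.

Sheathing layers in series; stud and cavity paths in parallel between them.
R_inner = 0.011/(0.112×2.48) = 0.0396 K/W
R_stud  = 0.105/(46.5×0.21×2.48) = 0.004336 K/W
R_cav   = 0.105/(0.0489×0.79×2.48) = 1.096 K/W
1/R_core = 1/R_stud + 1/R_cav → R_core = 0.004319 K/W
R_outer = 0.011/(1.74×2.48) = 0.002549 K/W
R_total = 0.04647 K/W
Q = ΔT/R_total = 36/0.04647

Q ≈ 775 W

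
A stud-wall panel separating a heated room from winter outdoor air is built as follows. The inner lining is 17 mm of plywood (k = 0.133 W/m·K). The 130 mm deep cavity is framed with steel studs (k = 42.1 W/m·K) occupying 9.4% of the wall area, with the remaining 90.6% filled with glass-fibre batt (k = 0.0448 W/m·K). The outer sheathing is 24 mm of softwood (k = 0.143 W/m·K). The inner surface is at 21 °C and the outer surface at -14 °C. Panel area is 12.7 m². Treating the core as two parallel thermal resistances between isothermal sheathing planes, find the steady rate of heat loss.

Q ≈ 1350 W

Sheathing layers in series; stud and cavity paths in parallel between them.
R_inner = 0.017/(0.133×12.7) = 0.01006 K/W
R_stud  = 0.13/(42.1×0.094×12.7) = 0.002587 K/W
R_cav   = 0.13/(0.0448×0.906×12.7) = 0.2522 K/W
1/R_core = 1/R_stud + 1/R_cav → R_core = 0.00256 K/W
R_outer = 0.024/(0.143×12.7) = 0.01322 K/W
R_total = 0.02584 K/W
Q = ΔT/R_total = 35/0.02584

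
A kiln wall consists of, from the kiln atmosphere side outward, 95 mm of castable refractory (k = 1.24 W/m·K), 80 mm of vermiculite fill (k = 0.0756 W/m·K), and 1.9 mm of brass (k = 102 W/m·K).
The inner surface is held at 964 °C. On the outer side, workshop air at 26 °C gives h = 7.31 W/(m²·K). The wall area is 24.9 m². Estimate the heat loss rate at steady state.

Treating each layer as a thermal resistance in series:
R_castable refractory = L/(kA) = 0.095/(1.24×24.9) = 0.003077 K/W
R_vermiculite fill = L/(kA) = 0.08/(0.0756×24.9) = 0.0425 K/W
R_brass = L/(kA) = 0.0019/(102×24.9) = 7.481×10^-7 K/W
R_outer film = 1/(h_o·A) = 1/(7.31×24.9) = 0.005494 K/W
R_total = 0.05107 K/W
Q = ΔT / R_total = 938 / 0.05107

Q ≈ 18400 W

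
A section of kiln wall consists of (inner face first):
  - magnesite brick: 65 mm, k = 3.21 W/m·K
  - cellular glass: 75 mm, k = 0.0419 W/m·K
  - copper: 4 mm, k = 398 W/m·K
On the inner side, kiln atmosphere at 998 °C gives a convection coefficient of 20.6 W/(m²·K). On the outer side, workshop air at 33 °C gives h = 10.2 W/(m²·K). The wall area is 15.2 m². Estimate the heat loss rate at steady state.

Using the resistance-network approach (series):
R_inner film = 1/(h_i·A) = 1/(20.6×15.2) = 0.003194 K/W
R_magnesite brick = L/(kA) = 0.065/(3.21×15.2) = 0.001332 K/W
R_cellular glass = L/(kA) = 0.075/(0.0419×15.2) = 0.1178 K/W
R_copper = L/(kA) = 0.004/(398×15.2) = 6.612×10^-7 K/W
R_outer film = 1/(h_o·A) = 1/(10.2×15.2) = 0.00645 K/W
R_total = 0.1287 K/W
Q = ΔT / R_total = 965 / 0.1287

Q ≈ 7500 W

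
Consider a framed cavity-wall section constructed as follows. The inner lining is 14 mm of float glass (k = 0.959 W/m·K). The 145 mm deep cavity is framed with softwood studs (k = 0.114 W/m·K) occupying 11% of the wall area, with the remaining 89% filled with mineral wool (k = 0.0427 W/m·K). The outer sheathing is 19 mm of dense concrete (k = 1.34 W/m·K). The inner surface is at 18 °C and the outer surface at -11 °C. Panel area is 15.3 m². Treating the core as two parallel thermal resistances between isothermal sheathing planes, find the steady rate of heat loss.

Q ≈ 153 W

Sheathing layers in series; stud and cavity paths in parallel between them.
R_inner = 0.014/(0.959×15.3) = 9.542×10^-4 K/W
R_stud  = 0.145/(0.114×0.11×15.3) = 0.7558 K/W
R_cav   = 0.145/(0.0427×0.89×15.3) = 0.2494 K/W
1/R_core = 1/R_stud + 1/R_cav → R_core = 0.1875 K/W
R_outer = 0.019/(1.34×15.3) = 9.267×10^-4 K/W
R_total = 0.1894 K/W
Q = ΔT/R_total = 29/0.1894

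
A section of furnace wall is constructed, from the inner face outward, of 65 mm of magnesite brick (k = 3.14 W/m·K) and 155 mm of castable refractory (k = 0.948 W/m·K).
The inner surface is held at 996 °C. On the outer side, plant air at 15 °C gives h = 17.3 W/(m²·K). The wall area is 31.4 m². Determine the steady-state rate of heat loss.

Q ≈ 127000 W

Using the resistance-network approach (series):
R_magnesite brick = L/(kA) = 0.065/(3.14×31.4) = 6.593×10^-4 K/W
R_castable refractory = L/(kA) = 0.155/(0.948×31.4) = 0.005207 K/W
R_outer film = 1/(h_o·A) = 1/(17.3×31.4) = 0.001841 K/W
R_total = 0.007707 K/W
Q = ΔT / R_total = 981 / 0.007707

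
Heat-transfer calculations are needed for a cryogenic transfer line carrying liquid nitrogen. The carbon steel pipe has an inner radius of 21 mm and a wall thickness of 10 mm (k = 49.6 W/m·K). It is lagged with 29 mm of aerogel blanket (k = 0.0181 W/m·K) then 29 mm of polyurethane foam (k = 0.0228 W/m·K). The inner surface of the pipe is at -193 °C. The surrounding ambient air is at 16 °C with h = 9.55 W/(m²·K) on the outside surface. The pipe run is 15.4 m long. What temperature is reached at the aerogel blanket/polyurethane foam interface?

T ≈ -54.2 °C

Radial resistances (cylindrical: R_cond = ln(r_o/r_i)/(2πkL), R_conv = 1/(h·2πrL)):
R_carbon steel pipe wall = ln(31/21)/(2π×49.6×15.4) = 8.115×10^-5 K/W
R_aerogel blanket = ln(60/31)/(2π×0.0181×15.4) = 0.3771 K/W
R_polyurethane foam = ln(89/60)/(2π×0.0228×15.4) = 0.1787 K/W
R_outer film = 1/(h_o·2πr_oL) = 1/(9.55×2π×0.089×15.4) = 0.01216 K/W
R_total = 0.568 K/W
Q = ΔT/R_total = 209/0.568
Q = 368 W
T_interface = T_inner + Q·ΣR(inner→interface) = -193 + 368×0.3771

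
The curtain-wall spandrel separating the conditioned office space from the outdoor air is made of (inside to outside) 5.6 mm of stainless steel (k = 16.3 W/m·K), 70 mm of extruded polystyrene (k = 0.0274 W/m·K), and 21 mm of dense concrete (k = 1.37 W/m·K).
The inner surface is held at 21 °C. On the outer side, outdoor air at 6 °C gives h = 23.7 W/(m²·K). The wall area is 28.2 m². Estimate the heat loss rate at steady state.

Treating each layer as a thermal resistance in series:
R_stainless steel = L/(kA) = 0.0056/(16.3×28.2) = 1.218×10^-5 K/W
R_extruded polystyrene = L/(kA) = 0.07/(0.0274×28.2) = 0.09059 K/W
R_dense concrete = L/(kA) = 0.021/(1.37×28.2) = 5.436×10^-4 K/W
R_outer film = 1/(h_o·A) = 1/(23.7×28.2) = 0.001496 K/W
R_total = 0.09265 K/W
Q = ΔT / R_total = 15 / 0.09265

Q ≈ 162 W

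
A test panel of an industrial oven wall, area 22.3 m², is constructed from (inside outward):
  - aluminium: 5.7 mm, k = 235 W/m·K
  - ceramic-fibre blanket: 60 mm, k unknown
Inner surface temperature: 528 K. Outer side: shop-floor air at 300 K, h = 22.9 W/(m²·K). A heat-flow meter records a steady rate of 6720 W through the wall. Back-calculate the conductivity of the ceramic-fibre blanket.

k ≈ 0.0842 W/(m·K)

Series thermal resistances:
R_aluminium = L/(kA) = 0.0057/(235×22.3) = 1.088×10^-6 K/W
R_outer film = 1/(h_o·A) = 1/(22.9×22.3) = 0.001958 K/W
Sum of known resistances R_other = 0.001959 K/W
Total R = ΔT/Q = 228/6720 = 0.03393 K/W
R_ceramic-fibre blanket = R_total − R_other = 0.03197 K/W
k = L/(R·A) = 0.06/(0.03197×22.3)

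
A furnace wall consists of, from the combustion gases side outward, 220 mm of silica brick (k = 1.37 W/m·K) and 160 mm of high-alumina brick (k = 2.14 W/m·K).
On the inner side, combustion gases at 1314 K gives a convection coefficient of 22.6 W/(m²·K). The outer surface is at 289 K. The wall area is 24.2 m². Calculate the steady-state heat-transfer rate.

Q ≈ 88700 W

Thermal resistances in series:
R_inner film = 1/(h_i·A) = 1/(22.6×24.2) = 0.001828 K/W
R_silica brick = L/(kA) = 0.22/(1.37×24.2) = 0.006636 K/W
R_high-alumina brick = L/(kA) = 0.16/(2.14×24.2) = 0.00309 K/W
R_total = 0.01155 K/W
Q = ΔT / R_total = 1025 / 0.01155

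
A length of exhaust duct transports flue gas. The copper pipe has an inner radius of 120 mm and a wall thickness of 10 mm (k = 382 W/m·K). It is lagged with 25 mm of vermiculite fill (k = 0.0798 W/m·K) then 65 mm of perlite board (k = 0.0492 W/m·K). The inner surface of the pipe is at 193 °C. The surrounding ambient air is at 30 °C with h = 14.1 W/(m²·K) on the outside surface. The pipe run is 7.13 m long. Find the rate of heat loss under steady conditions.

Cylindrical conduction, so R = ln(r₂/r₁)/(2πkL) per layer, in series:
R_copper pipe wall = ln(130/120)/(2π×382×7.13) = 4.677×10^-6 K/W
R_vermiculite fill = ln(155/130)/(2π×0.0798×7.13) = 0.0492 K/W
R_perlite board = ln(220/155)/(2π×0.0492×7.13) = 0.1589 K/W
R_outer film = 1/(h_o·2πr_oL) = 1/(14.1×2π×0.22×7.13) = 0.007196 K/W
R_total = 0.2153 K/W
Q = ΔT/R_total = 163/0.2153

Q ≈ 757 W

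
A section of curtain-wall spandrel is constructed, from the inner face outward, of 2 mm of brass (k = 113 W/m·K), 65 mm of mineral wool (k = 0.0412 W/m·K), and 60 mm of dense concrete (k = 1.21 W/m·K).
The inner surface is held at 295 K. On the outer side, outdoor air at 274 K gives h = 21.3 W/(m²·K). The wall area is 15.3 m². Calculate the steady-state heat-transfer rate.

Series thermal resistances:
R_brass = L/(kA) = 0.002/(113×15.3) = 1.157×10^-6 K/W
R_mineral wool = L/(kA) = 0.065/(0.0412×15.3) = 0.1031 K/W
R_dense concrete = L/(kA) = 0.06/(1.21×15.3) = 0.003241 K/W
R_outer film = 1/(h_o·A) = 1/(21.3×15.3) = 0.003069 K/W
R_total = 0.1094 K/W
Q = ΔT / R_total = 21 / 0.1094

Q ≈ 192 W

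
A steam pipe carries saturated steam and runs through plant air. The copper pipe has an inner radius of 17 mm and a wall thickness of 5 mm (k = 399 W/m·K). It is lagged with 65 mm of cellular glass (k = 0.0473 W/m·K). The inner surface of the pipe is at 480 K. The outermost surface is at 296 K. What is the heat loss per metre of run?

Cylindrical conduction, so R = ln(r₂/r₁)/(2πkL) per layer, in series:
R_copper pipe wall = ln(22/17)/(2π×399×1) = 1.028×10^-4 K/W
R_cellular glass = ln(87/22)/(2π×0.0473×1) = 4.626 K/W
R_total = 4.626 K/W
Q = ΔT/R_total = 184/4.626

q′ ≈ 39.8 W/m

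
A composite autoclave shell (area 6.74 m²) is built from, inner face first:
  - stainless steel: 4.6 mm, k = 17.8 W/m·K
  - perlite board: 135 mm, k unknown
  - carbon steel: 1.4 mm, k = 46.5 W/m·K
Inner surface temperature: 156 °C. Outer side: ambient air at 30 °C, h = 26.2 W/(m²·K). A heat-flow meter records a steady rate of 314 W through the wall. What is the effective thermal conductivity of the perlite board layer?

Model the wall as resistances in series:
R_stainless steel = L/(kA) = 0.0046/(17.8×6.74) = 3.834×10^-5 K/W
R_carbon steel = L/(kA) = 0.0014/(46.5×6.74) = 4.467×10^-6 K/W
R_outer film = 1/(h_o·A) = 1/(26.2×6.74) = 0.005663 K/W
Sum of known resistances R_other = 0.005706 K/W
Total R = ΔT/Q = 126/314 = 0.4013 K/W
R_perlite board = R_total − R_other = 0.3956 K/W
k = L/(R·A) = 0.135/(0.3956×6.74)

k ≈ 0.0506 W/(m·K)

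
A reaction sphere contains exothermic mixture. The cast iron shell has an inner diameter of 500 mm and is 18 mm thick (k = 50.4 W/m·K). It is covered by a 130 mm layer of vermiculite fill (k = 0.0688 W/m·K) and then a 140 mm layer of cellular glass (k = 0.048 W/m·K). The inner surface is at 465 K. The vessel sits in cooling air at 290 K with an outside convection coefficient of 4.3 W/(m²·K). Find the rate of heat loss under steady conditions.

Q ≈ 68.4 W

Radial (spherical) resistances in series:
R_cast iron shell = (1/0.25 − 1/0.268)/(4π×50.4) = 4.242×10^-4 K/W
R_vermiculite fill = (1/0.268 − 1/0.398)/(4π×0.0688) = 1.41 K/W
R_cellular glass = (1/0.398 − 1/0.538)/(4π×0.048) = 1.084 K/W
R_outer film = 1/(h·4πr_o²) = 1/(4.3×4π×0.538²) = 0.06394 K/W
R_total = 2.558 K/W
Q = ΔT/R_total = 175/2.558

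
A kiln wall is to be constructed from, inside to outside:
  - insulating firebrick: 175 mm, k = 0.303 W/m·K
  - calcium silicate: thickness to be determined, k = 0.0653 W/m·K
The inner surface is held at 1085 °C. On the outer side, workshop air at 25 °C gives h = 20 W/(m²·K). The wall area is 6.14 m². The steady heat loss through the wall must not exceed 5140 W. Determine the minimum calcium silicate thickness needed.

Model the wall as resistances in series:
R_insulating firebrick = L/(kA) = 0.175/(0.303×6.14) = 0.09406 K/W
R_outer film = 1/(h_o·A) = 1/(20×6.14) = 0.008143 K/W
Sum of the known resistances R_other = 0.1022 K/W
Required total resistance R_tot = ΔT/Q_allow = 1060/5140 = 0.2062 K/W
R_calcium silicate = R_tot − R_other = 0.104 K/W
L = R·k·A = 0.104×0.0653×6.14

L ≈ 41.7 mm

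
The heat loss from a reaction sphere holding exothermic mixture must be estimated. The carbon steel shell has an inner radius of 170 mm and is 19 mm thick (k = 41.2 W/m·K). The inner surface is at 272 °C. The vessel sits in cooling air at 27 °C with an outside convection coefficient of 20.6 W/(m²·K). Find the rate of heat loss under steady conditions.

For a spherical shell R = (1/r₁ − 1/r₂)/(4πk); film R = 1/(h·4πr²). In series:
R_carbon steel shell = (1/0.17 − 1/0.189)/(4π×41.2) = 0.001142 K/W
R_outer film = 1/(h·4πr_o²) = 1/(20.6×4π×0.189²) = 0.1081 K/W
R_total = 0.1093 K/W
Q = ΔT/R_total = 245/0.1093

Q ≈ 2240 W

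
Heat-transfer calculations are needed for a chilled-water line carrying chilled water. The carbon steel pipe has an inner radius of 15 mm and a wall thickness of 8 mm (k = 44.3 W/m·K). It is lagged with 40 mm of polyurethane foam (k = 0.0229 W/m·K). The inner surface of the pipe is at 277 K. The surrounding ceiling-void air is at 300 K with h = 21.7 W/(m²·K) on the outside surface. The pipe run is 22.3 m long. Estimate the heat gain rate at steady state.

Cylindrical conduction, so R = ln(r₂/r₁)/(2πkL) per layer, in series:
R_carbon steel pipe wall = ln(23/15)/(2π×44.3×22.3) = 6.886×10^-5 K/W
R_polyurethane foam = ln(63/23)/(2π×0.0229×22.3) = 0.314 K/W
R_outer film = 1/(h_o·2πr_oL) = 1/(21.7×2π×0.063×22.3) = 0.005221 K/W
R_total = 0.3193 K/W
Q = ΔT/R_total = 23/0.3193

Q ≈ 72 W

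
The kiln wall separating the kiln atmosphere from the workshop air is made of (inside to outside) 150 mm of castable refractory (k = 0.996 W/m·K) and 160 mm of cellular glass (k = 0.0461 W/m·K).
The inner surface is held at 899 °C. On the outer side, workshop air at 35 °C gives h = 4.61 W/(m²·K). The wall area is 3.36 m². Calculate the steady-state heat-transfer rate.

Treating each layer as a thermal resistance in series:
R_castable refractory = L/(kA) = 0.15/(0.996×3.36) = 0.04482 K/W
R_cellular glass = L/(kA) = 0.16/(0.0461×3.36) = 1.033 K/W
R_outer film = 1/(h_o·A) = 1/(4.61×3.36) = 0.06456 K/W
R_total = 1.142 K/W
Q = ΔT / R_total = 864 / 1.142

Q ≈ 756 W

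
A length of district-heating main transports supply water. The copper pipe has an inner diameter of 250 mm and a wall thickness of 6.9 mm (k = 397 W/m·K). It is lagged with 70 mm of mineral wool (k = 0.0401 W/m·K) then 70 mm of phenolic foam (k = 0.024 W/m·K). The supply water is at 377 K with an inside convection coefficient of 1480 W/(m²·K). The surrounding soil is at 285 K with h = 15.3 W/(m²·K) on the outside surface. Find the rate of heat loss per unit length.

Treating each annulus and film as a series resistance:
R_inner film = 1/(h_i·2πr₁L) = 1/(1480×2π×0.125×1) = 8.603×10^-4 K/W
R_copper pipe wall = ln(131.9/125)/(2π×397×1) = 2.154×10^-5 K/W
R_mineral wool = ln(201.9/131.9)/(2π×0.0401×1) = 1.69 K/W
R_phenolic foam = ln(271.9/201.9)/(2π×0.024×1) = 1.974 K/W
R_outer film = 1/(h_o·2πr_oL) = 1/(15.3×2π×0.2719×1) = 0.03826 K/W
R_total = 3.703 K/W
Q = ΔT/R_total = 92/3.703

q′ ≈ 24.8 W/m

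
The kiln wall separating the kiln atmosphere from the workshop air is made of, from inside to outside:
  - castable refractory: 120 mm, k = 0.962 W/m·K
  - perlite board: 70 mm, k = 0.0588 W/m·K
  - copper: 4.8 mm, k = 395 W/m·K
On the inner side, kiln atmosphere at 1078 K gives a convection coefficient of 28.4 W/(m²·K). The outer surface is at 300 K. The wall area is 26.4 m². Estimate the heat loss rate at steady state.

Q ≈ 15200 W

Treating each layer as a thermal resistance in series:
R_inner film = 1/(h_i·A) = 1/(28.4×26.4) = 0.001334 K/W
R_castable refractory = L/(kA) = 0.12/(0.962×26.4) = 0.004725 K/W
R_perlite board = L/(kA) = 0.07/(0.0588×26.4) = 0.04509 K/W
R_copper = L/(kA) = 0.0048/(395×26.4) = 4.603×10^-7 K/W
R_total = 0.05115 K/W
Q = ΔT / R_total = 778 / 0.05115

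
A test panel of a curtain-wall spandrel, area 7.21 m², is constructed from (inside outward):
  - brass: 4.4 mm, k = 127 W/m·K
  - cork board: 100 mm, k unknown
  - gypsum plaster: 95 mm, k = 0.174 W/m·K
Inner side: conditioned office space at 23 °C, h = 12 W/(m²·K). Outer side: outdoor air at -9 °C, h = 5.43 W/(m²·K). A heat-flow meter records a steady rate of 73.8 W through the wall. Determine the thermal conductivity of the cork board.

Model the wall as resistances in series:
R_inner film = 1/(h_i·A) = 1/(12×7.21) = 0.01156 K/W
R_brass = L/(kA) = 0.0044/(127×7.21) = 4.805×10^-6 K/W
R_gypsum plaster = L/(kA) = 0.095/(0.174×7.21) = 0.07572 K/W
R_outer film = 1/(h_o·A) = 1/(5.43×7.21) = 0.02554 K/W
Sum of known resistances R_other = 0.1128 K/W
Total R = ΔT/Q = 32/73.8 = 0.4336 K/W
R_cork board = R_total − R_other = 0.3208 K/W
k = L/(R·A) = 0.1/(0.3208×7.21)

k ≈ 0.0432 W/(m·K)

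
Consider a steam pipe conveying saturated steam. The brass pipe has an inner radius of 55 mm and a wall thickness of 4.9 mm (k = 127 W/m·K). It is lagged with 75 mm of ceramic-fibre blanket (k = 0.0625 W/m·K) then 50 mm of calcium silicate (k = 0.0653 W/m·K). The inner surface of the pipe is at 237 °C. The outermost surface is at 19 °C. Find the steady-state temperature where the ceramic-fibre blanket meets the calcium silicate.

Treating each annulus and film as a series resistance:
R_brass pipe wall = ln(59.9/55)/(2π×127×1) = 1.07×10^-4 K/W
R_ceramic-fibre blanket = ln(134.9/59.9)/(2π×0.0625×1) = 2.067 K/W
R_calcium silicate = ln(184.9/134.9)/(2π×0.0653×1) = 0.7684 K/W
R_total = 2.836 K/W
Q = ΔT/R_total = 218/2.836
Q = 76.9 W/m
T_interface = T_inner − Q·ΣR(inner→interface) = 237 − 76.9×2.067

T ≈ 78.1 °C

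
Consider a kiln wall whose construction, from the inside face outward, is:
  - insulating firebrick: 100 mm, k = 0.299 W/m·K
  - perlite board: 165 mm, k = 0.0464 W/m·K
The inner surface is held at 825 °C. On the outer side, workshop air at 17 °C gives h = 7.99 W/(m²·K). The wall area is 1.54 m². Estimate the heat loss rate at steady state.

Model the wall as resistances in series:
R_insulating firebrick = L/(kA) = 0.1/(0.299×1.54) = 0.2172 K/W
R_perlite board = L/(kA) = 0.165/(0.0464×1.54) = 2.309 K/W
R_outer film = 1/(h_o·A) = 1/(7.99×1.54) = 0.08127 K/W
R_total = 2.608 K/W
Q = ΔT / R_total = 808 / 2.608

Q ≈ 310 W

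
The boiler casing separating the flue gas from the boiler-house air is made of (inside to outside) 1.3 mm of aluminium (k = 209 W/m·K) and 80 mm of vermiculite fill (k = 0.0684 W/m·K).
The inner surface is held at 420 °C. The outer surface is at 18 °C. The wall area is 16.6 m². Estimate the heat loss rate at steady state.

Thermal resistances in series:
R_aluminium = L/(kA) = 0.0013/(209×16.6) = 3.747×10^-7 K/W
R_vermiculite fill = L/(kA) = 0.08/(0.0684×16.6) = 0.07046 K/W
R_total = 0.07046 K/W
Q = ΔT / R_total = 402 / 0.07046

Q ≈ 5710 W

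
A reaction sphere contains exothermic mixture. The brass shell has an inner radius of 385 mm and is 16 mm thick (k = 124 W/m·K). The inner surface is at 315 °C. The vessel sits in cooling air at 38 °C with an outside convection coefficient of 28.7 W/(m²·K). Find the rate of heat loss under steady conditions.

Q ≈ 16000 W

Each spherical layer contributes R = (1/r_i − 1/r_o)/(4πk):
R_brass shell = (1/0.385 − 1/0.401)/(4π×124) = 6.651×10^-5 K/W
R_outer film = 1/(h·4πr_o²) = 1/(28.7×4π×0.401²) = 0.01724 K/W
R_total = 0.01731 K/W
Q = ΔT/R_total = 277/0.01731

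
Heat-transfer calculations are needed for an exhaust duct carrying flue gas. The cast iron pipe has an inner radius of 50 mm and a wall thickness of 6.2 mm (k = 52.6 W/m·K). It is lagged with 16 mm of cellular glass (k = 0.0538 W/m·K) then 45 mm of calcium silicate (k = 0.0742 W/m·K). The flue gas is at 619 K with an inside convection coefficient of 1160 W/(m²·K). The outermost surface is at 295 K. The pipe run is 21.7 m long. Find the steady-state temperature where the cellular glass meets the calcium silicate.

Per-layer cylindrical resistances, series-summed:
R_inner film = 1/(h_i·2πr₁L) = 1/(1160×2π×0.05×21.7) = 1.265×10^-4 K/W
R_cast iron pipe wall = ln(56.2/50)/(2π×52.6×21.7) = 1.63×10^-5 K/W
R_cellular glass = ln(72.2/56.2)/(2π×0.0538×21.7) = 0.03415 K/W
R_calcium silicate = ln(117.2/72.2)/(2π×0.0742×21.7) = 0.04788 K/W
R_total = 0.08218 K/W
Q = ΔT/R_total = 324/0.08218
Q = 3940 W
T_interface = T_inner − Q·ΣR(inner→interface) = 619 − 3940×0.0343

T ≈ 484 K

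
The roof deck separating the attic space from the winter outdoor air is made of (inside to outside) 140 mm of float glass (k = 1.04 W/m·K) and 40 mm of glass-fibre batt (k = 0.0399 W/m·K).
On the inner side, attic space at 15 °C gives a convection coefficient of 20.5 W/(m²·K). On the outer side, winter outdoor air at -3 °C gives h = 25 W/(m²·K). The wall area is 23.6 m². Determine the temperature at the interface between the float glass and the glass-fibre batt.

Thermal resistances in series:
R_inner film = 1/(h_i·A) = 1/(20.5×23.6) = 0.002067 K/W
R_float glass = L/(kA) = 0.14/(1.04×23.6) = 0.005704 K/W
R_glass-fibre batt = L/(kA) = 0.04/(0.0399×23.6) = 0.04248 K/W
R_outer film = 1/(h_o·A) = 1/(25×23.6) = 0.001695 K/W
R_total = 0.05195 K/W;  Q = ΔT/R_total = 18/0.05195 = 346.5 W
T_interface = T_inner − Q·ΣR(inner→interface) = 15 − 347×0.007771

T ≈ 12.3 °C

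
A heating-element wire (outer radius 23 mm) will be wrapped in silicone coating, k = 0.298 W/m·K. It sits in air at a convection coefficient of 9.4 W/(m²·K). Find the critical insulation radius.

For a cylinder r_cr = k/h = 0.298/9.4
r_cr = 31.7 mm; since the bare radius (23 mm) is below r_cr, adding a thin layer of insulation will *increase* heat loss.

r_cr ≈ 31.7 mm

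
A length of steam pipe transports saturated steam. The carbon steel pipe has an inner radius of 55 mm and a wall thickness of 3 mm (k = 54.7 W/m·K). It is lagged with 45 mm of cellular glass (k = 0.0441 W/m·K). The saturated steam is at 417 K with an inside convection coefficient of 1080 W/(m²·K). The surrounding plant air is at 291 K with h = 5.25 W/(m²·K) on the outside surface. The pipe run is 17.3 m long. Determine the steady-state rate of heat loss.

Q ≈ 920 W

Per-layer cylindrical resistances, series-summed:
R_inner film = 1/(h_i·2πr₁L) = 1/(1080×2π×0.055×17.3) = 1.549×10^-4 K/W
R_carbon steel pipe wall = ln(58/55)/(2π×54.7×17.3) = 8.932×10^-6 K/W
R_cellular glass = ln(103/58)/(2π×0.0441×17.3) = 0.1198 K/W
R_outer film = 1/(h_o·2πr_oL) = 1/(5.25×2π×0.103×17.3) = 0.01701 K/W
R_total = 0.137 K/W
Q = ΔT/R_total = 126/0.137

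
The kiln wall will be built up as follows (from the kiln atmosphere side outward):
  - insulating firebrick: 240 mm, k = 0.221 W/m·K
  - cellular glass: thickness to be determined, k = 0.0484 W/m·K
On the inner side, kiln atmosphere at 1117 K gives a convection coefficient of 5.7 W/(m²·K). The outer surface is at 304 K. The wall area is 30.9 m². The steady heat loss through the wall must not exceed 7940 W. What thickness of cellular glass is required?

L ≈ 92.1 mm

Model the wall as resistances in series:
R_inner film = 1/(h_i·A) = 1/(5.7×30.9) = 0.005678 K/W
R_insulating firebrick = L/(kA) = 0.24/(0.221×30.9) = 0.03514 K/W
Sum of the known resistances R_other = 0.04082 K/W
Required total resistance R_tot = ΔT/Q_allow = 813/7940 = 0.1024 K/W
R_cellular glass = R_tot − R_other = 0.06157 K/W
L = R·k·A = 0.06157×0.0484×30.9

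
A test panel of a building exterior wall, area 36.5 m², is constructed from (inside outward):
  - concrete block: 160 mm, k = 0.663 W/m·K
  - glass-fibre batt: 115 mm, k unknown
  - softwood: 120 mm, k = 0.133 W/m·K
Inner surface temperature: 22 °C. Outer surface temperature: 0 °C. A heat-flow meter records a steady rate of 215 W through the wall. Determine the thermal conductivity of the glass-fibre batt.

k ≈ 0.0444 W/(m·K)

Series thermal resistances:
R_concrete block = L/(kA) = 0.16/(0.663×36.5) = 0.006612 K/W
R_softwood = L/(kA) = 0.12/(0.133×36.5) = 0.02472 K/W
Sum of known resistances R_other = 0.03133 K/W
Total R = ΔT/Q = 22/215 = 0.1023 K/W
R_glass-fibre batt = R_total − R_other = 0.07099 K/W
k = L/(R·A) = 0.115/(0.07099×36.5)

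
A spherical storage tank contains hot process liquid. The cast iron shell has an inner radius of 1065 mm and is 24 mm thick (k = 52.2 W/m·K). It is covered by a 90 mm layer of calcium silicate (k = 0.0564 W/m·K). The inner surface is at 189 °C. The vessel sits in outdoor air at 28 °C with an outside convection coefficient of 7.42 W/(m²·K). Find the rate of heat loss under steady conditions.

Spherical conduction: R = (1/r_in − 1/r_out)/(4πk) per layer; series-sum.
R_cast iron shell = (1/1.065 − 1/1.089)/(4π×52.2) = 3.155×10^-5 K/W
R_calcium silicate = (1/1.089 − 1/1.179)/(4π×0.0564) = 0.0989 K/W
R_outer film = 1/(h·4πr_o²) = 1/(7.42×4π×1.179²) = 0.007715 K/W
R_total = 0.1067 K/W
Q = ΔT/R_total = 161/0.1067

Q ≈ 1510 W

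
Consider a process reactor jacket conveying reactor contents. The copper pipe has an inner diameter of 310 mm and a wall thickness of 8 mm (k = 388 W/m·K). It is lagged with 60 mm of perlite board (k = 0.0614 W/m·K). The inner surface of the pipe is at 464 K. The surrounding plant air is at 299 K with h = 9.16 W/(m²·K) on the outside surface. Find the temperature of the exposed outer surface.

T ≈ 313 K

For a radial system each layer contributes R = ln(r_out/r_in)/(2πkL); films add R = 1/(hA).
R_copper pipe wall = ln(163/155)/(2π×388×1) = 2.064×10^-5 K/W
R_perlite board = ln(223/163)/(2π×0.0614×1) = 0.8124 K/W
R_outer film = 1/(h_o·2πr_oL) = 1/(9.16×2π×0.223×1) = 0.07791 K/W
R_total = 0.8904 K/W
Q = ΔT/R_total = 165/0.8904
Q = 185 W/m
T_interface = T_inner − Q·ΣR(inner→interface) = 464 − 185×0.8124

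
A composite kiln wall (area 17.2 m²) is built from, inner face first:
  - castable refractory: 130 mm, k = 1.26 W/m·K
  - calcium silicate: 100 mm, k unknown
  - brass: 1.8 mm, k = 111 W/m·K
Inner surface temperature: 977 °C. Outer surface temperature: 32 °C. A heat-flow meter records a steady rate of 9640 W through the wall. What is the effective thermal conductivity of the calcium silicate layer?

k ≈ 0.0632 W/(m·K)

Series thermal resistances:
R_castable refractory = L/(kA) = 0.13/(1.26×17.2) = 0.005999 K/W
R_brass = L/(kA) = 0.0018/(111×17.2) = 9.428×10^-7 K/W
Sum of known resistances R_other = 0.005999 K/W
Total R = ΔT/Q = 945/9640 = 0.09803 K/W
R_calcium silicate = R_total − R_other = 0.09203 K/W
k = L/(R·A) = 0.1/(0.09203×17.2)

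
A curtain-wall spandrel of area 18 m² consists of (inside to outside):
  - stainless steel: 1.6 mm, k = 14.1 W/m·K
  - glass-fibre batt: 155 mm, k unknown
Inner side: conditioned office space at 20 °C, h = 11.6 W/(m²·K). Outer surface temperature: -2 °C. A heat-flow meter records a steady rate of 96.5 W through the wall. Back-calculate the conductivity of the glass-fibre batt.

Using the resistance-network approach (series):
R_inner film = 1/(h_i·A) = 1/(11.6×18) = 0.004789 K/W
R_stainless steel = L/(kA) = 0.0016/(14.1×18) = 6.304×10^-6 K/W
Sum of known resistances R_other = 0.004796 K/W
Total R = ΔT/Q = 22/96.5 = 0.228 K/W
R_glass-fibre batt = R_total − R_other = 0.2232 K/W
k = L/(R·A) = 0.155/(0.2232×18)

k ≈ 0.0386 W/(m·K)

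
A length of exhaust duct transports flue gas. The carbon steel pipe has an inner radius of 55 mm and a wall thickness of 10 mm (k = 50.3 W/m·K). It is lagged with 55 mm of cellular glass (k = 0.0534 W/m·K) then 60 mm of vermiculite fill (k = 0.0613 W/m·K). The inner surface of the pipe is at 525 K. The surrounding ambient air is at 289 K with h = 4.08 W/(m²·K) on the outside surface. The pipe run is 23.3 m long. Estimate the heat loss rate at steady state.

Cylindrical conduction, so R = ln(r₂/r₁)/(2πkL) per layer, in series:
R_carbon steel pipe wall = ln(65/55)/(2π×50.3×23.3) = 2.269×10^-5 K/W
R_cellular glass = ln(120/65)/(2π×0.0534×23.3) = 0.07843 K/W
R_vermiculite fill = ln(180/120)/(2π×0.0613×23.3) = 0.04518 K/W
R_outer film = 1/(h_o·2πr_oL) = 1/(4.08×2π×0.18×23.3) = 0.009301 K/W
R_total = 0.1329 K/W
Q = ΔT/R_total = 236/0.1329

Q ≈ 1780 W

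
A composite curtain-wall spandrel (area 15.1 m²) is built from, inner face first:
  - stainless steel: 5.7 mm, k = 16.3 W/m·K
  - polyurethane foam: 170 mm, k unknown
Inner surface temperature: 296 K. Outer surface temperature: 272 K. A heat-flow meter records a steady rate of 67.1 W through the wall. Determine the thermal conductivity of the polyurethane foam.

k ≈ 0.0315 W/(m·K)

Using the resistance-network approach (series):
R_stainless steel = L/(kA) = 0.0057/(16.3×15.1) = 2.316×10^-5 K/W
Sum of known resistances R_other = 2.316×10^-5 K/W
Total R = ΔT/Q = 24/67.1 = 0.3577 K/W
R_polyurethane foam = R_total − R_other = 0.3577 K/W
k = L/(R·A) = 0.17/(0.3577×15.1)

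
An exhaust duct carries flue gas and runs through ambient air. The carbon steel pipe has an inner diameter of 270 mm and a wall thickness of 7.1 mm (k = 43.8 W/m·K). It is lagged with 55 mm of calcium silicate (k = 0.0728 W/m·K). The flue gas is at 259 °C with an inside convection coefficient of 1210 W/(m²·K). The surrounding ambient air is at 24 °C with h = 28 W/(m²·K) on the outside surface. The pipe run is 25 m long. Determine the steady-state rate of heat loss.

Q ≈ 7880 W

Radial resistances (cylindrical: R_cond = ln(r_o/r_i)/(2πkL), R_conv = 1/(h·2πrL)):
R_inner film = 1/(h_i·2πr₁L) = 1/(1210×2π×0.135×25) = 3.897×10^-5 K/W
R_carbon steel pipe wall = ln(142.1/135)/(2π×43.8×25) = 7.45×10^-6 K/W
R_calcium silicate = ln(197.1/142.1)/(2π×0.0728×25) = 0.02861 K/W
R_outer film = 1/(h_o·2πr_oL) = 1/(28×2π×0.1971×25) = 0.001154 K/W
R_total = 0.02981 K/W
Q = ΔT/R_total = 235/0.02981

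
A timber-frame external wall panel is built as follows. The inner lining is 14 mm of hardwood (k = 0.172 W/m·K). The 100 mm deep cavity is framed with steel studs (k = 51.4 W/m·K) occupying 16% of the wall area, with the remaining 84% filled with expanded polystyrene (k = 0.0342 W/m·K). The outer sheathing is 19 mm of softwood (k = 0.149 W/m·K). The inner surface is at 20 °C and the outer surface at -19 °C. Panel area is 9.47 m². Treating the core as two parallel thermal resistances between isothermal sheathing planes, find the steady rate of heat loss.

Q ≈ 1670 W

Sheathing layers in series; stud and cavity paths in parallel between them.
R_inner = 0.014/(0.172×9.47) = 0.008595 K/W
R_stud  = 0.1/(51.4×0.16×9.47) = 0.001284 K/W
R_cav   = 0.1/(0.0342×0.84×9.47) = 0.3676 K/W
1/R_core = 1/R_stud + 1/R_cav → R_core = 0.00128 K/W
R_outer = 0.019/(0.149×9.47) = 0.01347 K/W
R_total = 0.02334 K/W
Q = ΔT/R_total = 39/0.02334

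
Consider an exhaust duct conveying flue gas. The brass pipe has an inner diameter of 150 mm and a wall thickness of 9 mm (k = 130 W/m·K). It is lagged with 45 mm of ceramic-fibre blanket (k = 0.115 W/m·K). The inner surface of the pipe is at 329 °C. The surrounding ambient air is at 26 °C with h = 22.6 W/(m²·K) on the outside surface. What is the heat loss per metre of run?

For a radial system each layer contributes R = ln(r_out/r_in)/(2πkL); films add R = 1/(hA).
R_brass pipe wall = ln(84/75)/(2π×130×1) = 1.387×10^-4 K/W
R_ceramic-fibre blanket = ln(129/84)/(2π×0.115×1) = 0.5937 K/W
R_outer film = 1/(h_o·2πr_oL) = 1/(22.6×2π×0.129×1) = 0.05459 K/W
R_total = 0.6484 K/W
Q = ΔT/R_total = 303/0.6484

q′ ≈ 467 W/m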